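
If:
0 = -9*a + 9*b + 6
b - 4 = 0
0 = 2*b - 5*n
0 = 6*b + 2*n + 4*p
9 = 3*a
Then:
No Solution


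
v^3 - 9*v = v*(v - 3)*(v + 3)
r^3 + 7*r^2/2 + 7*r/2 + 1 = (r + 1/2)*(r + 1)*(r + 2)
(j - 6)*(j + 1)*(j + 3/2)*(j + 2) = j^4 - 3*j^3/2 - 41*j^2/2 - 36*j - 18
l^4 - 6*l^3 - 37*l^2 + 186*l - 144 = (l - 8)*(l - 3)*(l - 1)*(l + 6)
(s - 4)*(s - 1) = s^2 - 5*s + 4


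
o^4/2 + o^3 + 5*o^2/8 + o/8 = o*(o/2 + 1/2)*(o + 1/2)^2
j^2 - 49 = (j - 7)*(j + 7)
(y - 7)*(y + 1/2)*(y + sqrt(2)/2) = y^3 - 13*y^2/2 + sqrt(2)*y^2/2 - 13*sqrt(2)*y/4 - 7*y/2 - 7*sqrt(2)/4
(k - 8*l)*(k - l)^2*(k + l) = k^4 - 9*k^3*l + 7*k^2*l^2 + 9*k*l^3 - 8*l^4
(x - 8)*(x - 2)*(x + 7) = x^3 - 3*x^2 - 54*x + 112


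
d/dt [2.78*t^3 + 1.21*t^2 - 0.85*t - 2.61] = 8.34*t^2 + 2.42*t - 0.85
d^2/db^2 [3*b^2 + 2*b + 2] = 6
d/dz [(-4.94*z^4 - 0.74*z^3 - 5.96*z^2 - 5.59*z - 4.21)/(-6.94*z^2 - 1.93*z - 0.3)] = (68.5672*z^5 + 33.7382*z^4 + 8.78439999999999*z^3 - 26.6258*z^2 - 54.8588*z - 6.4483)/(48.1636*z^4 + 26.7884*z^3 + 7.8889*z^2 + 1.158*z + 0.09)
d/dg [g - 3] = 1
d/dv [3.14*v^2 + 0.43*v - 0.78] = 6.28*v + 0.43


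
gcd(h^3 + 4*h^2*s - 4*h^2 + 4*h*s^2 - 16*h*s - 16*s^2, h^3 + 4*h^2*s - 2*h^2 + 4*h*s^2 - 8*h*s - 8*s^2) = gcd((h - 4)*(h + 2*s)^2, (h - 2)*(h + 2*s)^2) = h^2 + 4*h*s + 4*s^2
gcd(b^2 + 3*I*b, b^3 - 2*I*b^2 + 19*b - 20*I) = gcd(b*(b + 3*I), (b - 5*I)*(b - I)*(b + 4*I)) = 1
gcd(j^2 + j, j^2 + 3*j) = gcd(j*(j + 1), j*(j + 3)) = j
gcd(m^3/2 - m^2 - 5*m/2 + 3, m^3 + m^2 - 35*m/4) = 1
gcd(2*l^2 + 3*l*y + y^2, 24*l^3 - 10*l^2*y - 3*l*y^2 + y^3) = 1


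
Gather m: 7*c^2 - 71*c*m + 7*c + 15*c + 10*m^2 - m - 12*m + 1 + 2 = 7*c^2 + 22*c + 10*m^2 + m*(-71*c - 13) + 3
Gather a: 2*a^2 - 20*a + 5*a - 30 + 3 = 2*a^2 - 15*a - 27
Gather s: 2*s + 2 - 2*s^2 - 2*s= 2 - 2*s^2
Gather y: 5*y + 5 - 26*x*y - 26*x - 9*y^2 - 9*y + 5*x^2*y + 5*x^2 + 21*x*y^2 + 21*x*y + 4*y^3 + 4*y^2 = 5*x^2 - 26*x + 4*y^3 + y^2*(21*x - 5) + y*(5*x^2 - 5*x - 4) + 5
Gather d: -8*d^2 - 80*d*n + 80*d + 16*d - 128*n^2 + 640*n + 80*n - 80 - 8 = -8*d^2 + d*(96 - 80*n) - 128*n^2 + 720*n - 88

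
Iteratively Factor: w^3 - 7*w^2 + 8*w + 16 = (w + 1)*(w^2 - 8*w + 16) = (w - 4)*(w + 1)*(w - 4)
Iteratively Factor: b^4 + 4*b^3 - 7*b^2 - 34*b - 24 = (b + 4)*(b^3 - 7*b - 6) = (b + 2)*(b + 4)*(b^2 - 2*b - 3) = (b - 3)*(b + 2)*(b + 4)*(b + 1)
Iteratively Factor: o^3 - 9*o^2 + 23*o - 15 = (o - 1)*(o^2 - 8*o + 15) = (o - 5)*(o - 1)*(o - 3)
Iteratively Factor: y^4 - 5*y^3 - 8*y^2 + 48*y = (y + 3)*(y^3 - 8*y^2 + 16*y) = y*(y + 3)*(y^2 - 8*y + 16) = y*(y - 4)*(y + 3)*(y - 4)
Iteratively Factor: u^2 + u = (u)*(u + 1)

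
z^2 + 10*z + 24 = (z + 4)*(z + 6)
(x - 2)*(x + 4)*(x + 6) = x^3 + 8*x^2 + 4*x - 48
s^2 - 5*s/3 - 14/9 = (s - 7/3)*(s + 2/3)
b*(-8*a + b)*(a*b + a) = -8*a^2*b^2 - 8*a^2*b + a*b^3 + a*b^2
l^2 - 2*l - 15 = (l - 5)*(l + 3)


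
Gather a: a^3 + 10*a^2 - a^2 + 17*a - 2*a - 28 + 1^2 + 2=a^3 + 9*a^2 + 15*a - 25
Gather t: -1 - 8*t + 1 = -8*t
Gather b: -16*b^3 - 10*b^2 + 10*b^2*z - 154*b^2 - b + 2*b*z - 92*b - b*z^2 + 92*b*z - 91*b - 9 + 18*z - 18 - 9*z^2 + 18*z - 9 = -16*b^3 + b^2*(10*z - 164) + b*(-z^2 + 94*z - 184) - 9*z^2 + 36*z - 36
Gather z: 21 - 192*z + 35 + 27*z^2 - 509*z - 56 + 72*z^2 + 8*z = 99*z^2 - 693*z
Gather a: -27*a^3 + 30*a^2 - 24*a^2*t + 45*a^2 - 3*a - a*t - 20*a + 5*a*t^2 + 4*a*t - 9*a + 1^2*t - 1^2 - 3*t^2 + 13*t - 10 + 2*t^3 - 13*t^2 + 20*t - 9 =-27*a^3 + a^2*(75 - 24*t) + a*(5*t^2 + 3*t - 32) + 2*t^3 - 16*t^2 + 34*t - 20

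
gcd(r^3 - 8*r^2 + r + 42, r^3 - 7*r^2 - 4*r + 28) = r^2 - 5*r - 14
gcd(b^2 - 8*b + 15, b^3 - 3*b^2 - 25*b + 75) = b^2 - 8*b + 15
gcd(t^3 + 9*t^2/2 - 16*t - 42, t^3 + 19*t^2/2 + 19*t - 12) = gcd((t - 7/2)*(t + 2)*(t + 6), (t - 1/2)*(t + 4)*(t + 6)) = t + 6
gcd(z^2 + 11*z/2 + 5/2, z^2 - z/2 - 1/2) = z + 1/2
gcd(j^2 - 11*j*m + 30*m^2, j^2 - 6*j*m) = j - 6*m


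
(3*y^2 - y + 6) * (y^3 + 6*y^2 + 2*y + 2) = 3*y^5 + 17*y^4 + 6*y^3 + 40*y^2 + 10*y + 12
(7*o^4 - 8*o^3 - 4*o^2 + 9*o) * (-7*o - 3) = -49*o^5 + 35*o^4 + 52*o^3 - 51*o^2 - 27*o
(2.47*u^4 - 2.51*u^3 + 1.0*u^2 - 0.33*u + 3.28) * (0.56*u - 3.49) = 1.3832*u^5 - 10.0259*u^4 + 9.3199*u^3 - 3.6748*u^2 + 2.9885*u - 11.4472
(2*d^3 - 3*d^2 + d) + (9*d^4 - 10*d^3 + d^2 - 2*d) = 9*d^4 - 8*d^3 - 2*d^2 - d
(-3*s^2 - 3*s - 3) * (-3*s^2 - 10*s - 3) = 9*s^4 + 39*s^3 + 48*s^2 + 39*s + 9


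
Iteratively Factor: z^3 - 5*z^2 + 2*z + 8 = (z + 1)*(z^2 - 6*z + 8) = (z - 4)*(z + 1)*(z - 2)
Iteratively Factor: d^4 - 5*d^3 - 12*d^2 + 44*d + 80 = (d - 5)*(d^3 - 12*d - 16) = (d - 5)*(d + 2)*(d^2 - 2*d - 8) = (d - 5)*(d + 2)^2*(d - 4)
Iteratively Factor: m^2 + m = (m)*(m + 1)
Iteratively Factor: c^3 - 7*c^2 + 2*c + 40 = (c + 2)*(c^2 - 9*c + 20) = (c - 4)*(c + 2)*(c - 5)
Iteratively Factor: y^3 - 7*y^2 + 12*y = (y - 4)*(y^2 - 3*y) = (y - 4)*(y - 3)*(y)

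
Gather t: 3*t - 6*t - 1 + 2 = 1 - 3*t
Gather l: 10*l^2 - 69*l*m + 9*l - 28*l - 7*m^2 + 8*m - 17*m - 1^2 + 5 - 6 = 10*l^2 + l*(-69*m - 19) - 7*m^2 - 9*m - 2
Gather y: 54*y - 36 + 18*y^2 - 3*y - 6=18*y^2 + 51*y - 42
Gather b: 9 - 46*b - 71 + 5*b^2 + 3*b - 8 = 5*b^2 - 43*b - 70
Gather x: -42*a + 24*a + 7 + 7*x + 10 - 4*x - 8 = -18*a + 3*x + 9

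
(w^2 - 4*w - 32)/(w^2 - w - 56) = (w + 4)/(w + 7)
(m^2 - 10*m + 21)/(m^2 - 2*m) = (m^2 - 10*m + 21)/(m*(m - 2))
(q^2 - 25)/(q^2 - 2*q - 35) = (q - 5)/(q - 7)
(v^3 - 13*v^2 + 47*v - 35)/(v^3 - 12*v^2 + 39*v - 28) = (v - 5)/(v - 4)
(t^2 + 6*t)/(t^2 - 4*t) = (t + 6)/(t - 4)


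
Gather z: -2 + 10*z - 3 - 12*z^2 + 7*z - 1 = -12*z^2 + 17*z - 6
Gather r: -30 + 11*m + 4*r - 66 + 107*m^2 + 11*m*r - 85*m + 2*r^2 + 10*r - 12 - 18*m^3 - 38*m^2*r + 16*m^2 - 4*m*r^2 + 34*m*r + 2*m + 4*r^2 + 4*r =-18*m^3 + 123*m^2 - 72*m + r^2*(6 - 4*m) + r*(-38*m^2 + 45*m + 18) - 108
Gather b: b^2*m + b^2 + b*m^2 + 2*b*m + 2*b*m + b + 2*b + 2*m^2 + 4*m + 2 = b^2*(m + 1) + b*(m^2 + 4*m + 3) + 2*m^2 + 4*m + 2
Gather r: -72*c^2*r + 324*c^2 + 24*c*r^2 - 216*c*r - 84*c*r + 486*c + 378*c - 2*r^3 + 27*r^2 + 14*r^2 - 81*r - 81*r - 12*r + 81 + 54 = 324*c^2 + 864*c - 2*r^3 + r^2*(24*c + 41) + r*(-72*c^2 - 300*c - 174) + 135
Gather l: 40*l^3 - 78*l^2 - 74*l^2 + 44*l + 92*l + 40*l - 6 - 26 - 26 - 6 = 40*l^3 - 152*l^2 + 176*l - 64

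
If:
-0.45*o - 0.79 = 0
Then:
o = -1.76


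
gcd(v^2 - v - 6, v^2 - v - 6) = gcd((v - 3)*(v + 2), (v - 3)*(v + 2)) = v^2 - v - 6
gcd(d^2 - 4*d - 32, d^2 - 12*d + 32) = d - 8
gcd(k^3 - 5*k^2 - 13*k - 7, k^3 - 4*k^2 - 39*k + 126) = k - 7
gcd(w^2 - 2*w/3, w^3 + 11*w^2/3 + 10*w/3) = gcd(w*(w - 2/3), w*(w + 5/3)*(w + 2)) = w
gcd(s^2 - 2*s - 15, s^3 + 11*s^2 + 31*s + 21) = s + 3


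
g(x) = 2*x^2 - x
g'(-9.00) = -37.00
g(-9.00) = 171.00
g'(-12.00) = -49.00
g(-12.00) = 300.00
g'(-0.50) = -3.00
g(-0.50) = 1.00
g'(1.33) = 4.32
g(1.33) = 2.21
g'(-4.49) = -18.96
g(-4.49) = 44.81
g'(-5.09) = -21.36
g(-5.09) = 56.91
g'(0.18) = -0.28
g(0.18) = -0.12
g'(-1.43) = -6.72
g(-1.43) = 5.52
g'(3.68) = 13.72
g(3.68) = 23.40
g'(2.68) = 9.72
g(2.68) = 11.68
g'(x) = 4*x - 1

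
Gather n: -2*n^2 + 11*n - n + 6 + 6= -2*n^2 + 10*n + 12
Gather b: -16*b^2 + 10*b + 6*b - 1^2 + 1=-16*b^2 + 16*b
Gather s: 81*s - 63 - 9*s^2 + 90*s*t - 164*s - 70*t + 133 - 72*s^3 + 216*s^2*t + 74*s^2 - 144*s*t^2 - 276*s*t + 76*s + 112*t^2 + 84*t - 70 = -72*s^3 + s^2*(216*t + 65) + s*(-144*t^2 - 186*t - 7) + 112*t^2 + 14*t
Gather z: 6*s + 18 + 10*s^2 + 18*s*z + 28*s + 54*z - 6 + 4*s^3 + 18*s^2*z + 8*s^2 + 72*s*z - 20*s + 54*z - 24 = 4*s^3 + 18*s^2 + 14*s + z*(18*s^2 + 90*s + 108) - 12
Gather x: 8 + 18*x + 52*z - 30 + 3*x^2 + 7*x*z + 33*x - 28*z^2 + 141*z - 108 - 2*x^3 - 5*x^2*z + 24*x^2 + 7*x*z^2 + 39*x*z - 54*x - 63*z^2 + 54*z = -2*x^3 + x^2*(27 - 5*z) + x*(7*z^2 + 46*z - 3) - 91*z^2 + 247*z - 130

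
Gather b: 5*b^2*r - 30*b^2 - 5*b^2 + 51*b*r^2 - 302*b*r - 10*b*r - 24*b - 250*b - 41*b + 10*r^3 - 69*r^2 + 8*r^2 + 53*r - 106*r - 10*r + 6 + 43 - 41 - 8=b^2*(5*r - 35) + b*(51*r^2 - 312*r - 315) + 10*r^3 - 61*r^2 - 63*r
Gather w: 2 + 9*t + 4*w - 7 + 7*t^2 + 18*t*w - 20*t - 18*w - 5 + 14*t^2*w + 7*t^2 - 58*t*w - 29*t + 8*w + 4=14*t^2 - 40*t + w*(14*t^2 - 40*t - 6) - 6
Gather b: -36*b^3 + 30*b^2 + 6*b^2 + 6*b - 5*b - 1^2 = -36*b^3 + 36*b^2 + b - 1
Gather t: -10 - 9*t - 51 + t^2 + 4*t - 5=t^2 - 5*t - 66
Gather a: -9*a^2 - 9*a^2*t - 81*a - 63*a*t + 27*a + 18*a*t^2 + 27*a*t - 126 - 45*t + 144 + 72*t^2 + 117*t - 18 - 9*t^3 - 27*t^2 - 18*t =a^2*(-9*t - 9) + a*(18*t^2 - 36*t - 54) - 9*t^3 + 45*t^2 + 54*t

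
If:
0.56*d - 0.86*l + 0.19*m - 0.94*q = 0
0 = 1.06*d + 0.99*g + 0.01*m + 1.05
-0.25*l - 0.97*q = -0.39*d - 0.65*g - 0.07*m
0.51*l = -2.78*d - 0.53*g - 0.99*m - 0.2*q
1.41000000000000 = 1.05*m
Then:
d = -0.45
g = -0.59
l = 0.73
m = 1.34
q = -0.67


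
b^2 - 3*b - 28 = (b - 7)*(b + 4)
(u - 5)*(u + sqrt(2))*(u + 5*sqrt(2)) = u^3 - 5*u^2 + 6*sqrt(2)*u^2 - 30*sqrt(2)*u + 10*u - 50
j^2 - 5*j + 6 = (j - 3)*(j - 2)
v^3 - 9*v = v*(v - 3)*(v + 3)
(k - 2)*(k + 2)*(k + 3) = k^3 + 3*k^2 - 4*k - 12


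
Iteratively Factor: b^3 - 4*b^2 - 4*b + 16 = (b - 2)*(b^2 - 2*b - 8) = (b - 4)*(b - 2)*(b + 2)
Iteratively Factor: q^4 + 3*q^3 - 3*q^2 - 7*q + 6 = (q + 2)*(q^3 + q^2 - 5*q + 3) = (q + 2)*(q + 3)*(q^2 - 2*q + 1) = (q - 1)*(q + 2)*(q + 3)*(q - 1)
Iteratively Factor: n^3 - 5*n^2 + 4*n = (n - 4)*(n^2 - n) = n*(n - 4)*(n - 1)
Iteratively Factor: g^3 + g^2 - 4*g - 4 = (g - 2)*(g^2 + 3*g + 2) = (g - 2)*(g + 2)*(g + 1)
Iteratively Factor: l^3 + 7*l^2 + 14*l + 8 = (l + 1)*(l^2 + 6*l + 8) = (l + 1)*(l + 4)*(l + 2)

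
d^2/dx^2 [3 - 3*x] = 0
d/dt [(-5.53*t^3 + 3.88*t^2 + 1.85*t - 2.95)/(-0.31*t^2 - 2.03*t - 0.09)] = (1.7143*t^4 + 22.4518*t^3 - 5.8098*t^2 - 2.5274*t - 6.155)/(0.0961*t^4 + 1.2586*t^3 + 4.1767*t^2 + 0.3654*t + 0.0081)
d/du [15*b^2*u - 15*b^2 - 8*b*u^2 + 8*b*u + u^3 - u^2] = 15*b^2 - 16*b*u + 8*b + 3*u^2 - 2*u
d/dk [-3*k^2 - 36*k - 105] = -6*k - 36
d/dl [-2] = 0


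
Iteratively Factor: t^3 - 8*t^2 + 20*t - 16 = (t - 2)*(t^2 - 6*t + 8) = (t - 2)^2*(t - 4)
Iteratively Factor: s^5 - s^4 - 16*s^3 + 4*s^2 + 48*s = (s + 2)*(s^4 - 3*s^3 - 10*s^2 + 24*s) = (s + 2)*(s + 3)*(s^3 - 6*s^2 + 8*s) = (s - 4)*(s + 2)*(s + 3)*(s^2 - 2*s) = s*(s - 4)*(s + 2)*(s + 3)*(s - 2)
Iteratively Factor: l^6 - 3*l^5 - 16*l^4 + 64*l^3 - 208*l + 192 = (l + 4)*(l^5 - 7*l^4 + 12*l^3 + 16*l^2 - 64*l + 48) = (l - 2)*(l + 4)*(l^4 - 5*l^3 + 2*l^2 + 20*l - 24) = (l - 2)*(l + 2)*(l + 4)*(l^3 - 7*l^2 + 16*l - 12) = (l - 2)^2*(l + 2)*(l + 4)*(l^2 - 5*l + 6) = (l - 2)^3*(l + 2)*(l + 4)*(l - 3)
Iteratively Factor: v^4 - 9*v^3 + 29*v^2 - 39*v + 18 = (v - 3)*(v^3 - 6*v^2 + 11*v - 6) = (v - 3)*(v - 1)*(v^2 - 5*v + 6) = (v - 3)^2*(v - 1)*(v - 2)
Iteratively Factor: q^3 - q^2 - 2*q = (q)*(q^2 - q - 2) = q*(q - 2)*(q + 1)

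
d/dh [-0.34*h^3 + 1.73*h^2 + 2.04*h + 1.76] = -1.02*h^2 + 3.46*h + 2.04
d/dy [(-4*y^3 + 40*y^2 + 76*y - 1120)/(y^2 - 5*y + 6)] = 4*(-y^4 + 10*y^3 - 87*y^2 + 680*y - 1286)/(y^4 - 10*y^3 + 37*y^2 - 60*y + 36)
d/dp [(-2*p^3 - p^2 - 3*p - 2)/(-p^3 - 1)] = (-p^4 - 6*p^3 + 2*p + 3)/(p^6 + 2*p^3 + 1)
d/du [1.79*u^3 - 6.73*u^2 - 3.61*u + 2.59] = 5.37*u^2 - 13.46*u - 3.61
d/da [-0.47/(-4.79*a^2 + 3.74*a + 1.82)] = (1.7578 - 4.5026*a)/(-4.79*a^2 + 3.74*a + 1.82)^2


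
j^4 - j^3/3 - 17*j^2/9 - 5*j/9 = j*(j - 5/3)*(j + 1/3)*(j + 1)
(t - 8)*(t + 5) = t^2 - 3*t - 40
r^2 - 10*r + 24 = (r - 6)*(r - 4)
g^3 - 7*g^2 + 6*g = g*(g - 6)*(g - 1)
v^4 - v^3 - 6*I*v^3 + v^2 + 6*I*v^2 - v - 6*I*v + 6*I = (v - 1)*(v - 6*I)*(v - I)*(v + I)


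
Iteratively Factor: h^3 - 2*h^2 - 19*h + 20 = (h + 4)*(h^2 - 6*h + 5) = (h - 1)*(h + 4)*(h - 5)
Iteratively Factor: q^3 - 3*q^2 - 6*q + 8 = (q + 2)*(q^2 - 5*q + 4) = (q - 1)*(q + 2)*(q - 4)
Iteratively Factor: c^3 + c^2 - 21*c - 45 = (c + 3)*(c^2 - 2*c - 15) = (c + 3)^2*(c - 5)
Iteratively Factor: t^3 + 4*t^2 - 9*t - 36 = (t + 4)*(t^2 - 9) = (t - 3)*(t + 4)*(t + 3)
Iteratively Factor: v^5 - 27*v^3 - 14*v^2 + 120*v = (v - 5)*(v^4 + 5*v^3 - 2*v^2 - 24*v) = (v - 5)*(v + 3)*(v^3 + 2*v^2 - 8*v) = (v - 5)*(v + 3)*(v + 4)*(v^2 - 2*v) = v*(v - 5)*(v + 3)*(v + 4)*(v - 2)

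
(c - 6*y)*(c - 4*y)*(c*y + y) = c^3*y - 10*c^2*y^2 + c^2*y + 24*c*y^3 - 10*c*y^2 + 24*y^3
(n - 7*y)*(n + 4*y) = n^2 - 3*n*y - 28*y^2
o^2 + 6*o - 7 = (o - 1)*(o + 7)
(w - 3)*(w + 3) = w^2 - 9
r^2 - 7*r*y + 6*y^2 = (r - 6*y)*(r - y)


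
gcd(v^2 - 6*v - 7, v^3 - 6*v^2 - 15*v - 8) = v + 1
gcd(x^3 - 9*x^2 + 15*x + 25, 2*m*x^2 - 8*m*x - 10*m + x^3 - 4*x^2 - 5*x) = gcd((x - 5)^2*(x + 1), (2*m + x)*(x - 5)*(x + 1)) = x^2 - 4*x - 5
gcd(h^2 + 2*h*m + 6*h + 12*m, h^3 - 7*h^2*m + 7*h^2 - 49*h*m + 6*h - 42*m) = h + 6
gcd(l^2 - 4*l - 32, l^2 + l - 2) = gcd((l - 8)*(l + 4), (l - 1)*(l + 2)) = 1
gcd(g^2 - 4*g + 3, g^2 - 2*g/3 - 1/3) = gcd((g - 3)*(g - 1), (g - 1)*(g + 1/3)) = g - 1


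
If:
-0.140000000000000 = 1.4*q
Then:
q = -0.10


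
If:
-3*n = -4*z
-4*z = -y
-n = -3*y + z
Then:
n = 0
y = 0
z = 0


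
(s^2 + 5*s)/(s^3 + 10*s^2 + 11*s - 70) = s/(s^2 + 5*s - 14)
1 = 1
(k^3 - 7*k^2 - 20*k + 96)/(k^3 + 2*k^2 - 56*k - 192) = (k - 3)/(k + 6)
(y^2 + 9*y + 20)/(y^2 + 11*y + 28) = (y + 5)/(y + 7)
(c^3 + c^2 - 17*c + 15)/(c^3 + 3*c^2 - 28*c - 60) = (c^3 + c^2 - 17*c + 15)/(c^3 + 3*c^2 - 28*c - 60)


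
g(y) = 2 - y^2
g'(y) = -2*y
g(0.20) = 1.96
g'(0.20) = -0.40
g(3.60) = -10.96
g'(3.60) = -7.20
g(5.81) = -31.76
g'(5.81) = -11.62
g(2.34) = -3.48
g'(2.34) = -4.68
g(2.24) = -3.02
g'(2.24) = -4.48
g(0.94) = 1.12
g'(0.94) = -1.88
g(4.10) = -14.81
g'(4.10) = -8.20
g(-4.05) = -14.40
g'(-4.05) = 8.10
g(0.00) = 2.00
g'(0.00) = 0.00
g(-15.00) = -223.00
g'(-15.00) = 30.00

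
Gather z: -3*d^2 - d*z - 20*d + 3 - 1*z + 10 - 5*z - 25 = -3*d^2 - 20*d + z*(-d - 6) - 12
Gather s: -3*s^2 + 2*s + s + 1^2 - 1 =-3*s^2 + 3*s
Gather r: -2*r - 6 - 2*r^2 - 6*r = -2*r^2 - 8*r - 6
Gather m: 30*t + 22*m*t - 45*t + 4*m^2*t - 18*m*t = 4*m^2*t + 4*m*t - 15*t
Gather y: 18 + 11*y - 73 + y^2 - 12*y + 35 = y^2 - y - 20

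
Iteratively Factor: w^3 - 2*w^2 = (w)*(w^2 - 2*w) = w*(w - 2)*(w)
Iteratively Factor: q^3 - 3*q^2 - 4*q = (q)*(q^2 - 3*q - 4) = q*(q - 4)*(q + 1)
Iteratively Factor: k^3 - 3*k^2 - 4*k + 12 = (k - 2)*(k^2 - k - 6) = (k - 2)*(k + 2)*(k - 3)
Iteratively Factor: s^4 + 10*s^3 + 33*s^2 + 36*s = (s)*(s^3 + 10*s^2 + 33*s + 36) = s*(s + 4)*(s^2 + 6*s + 9) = s*(s + 3)*(s + 4)*(s + 3)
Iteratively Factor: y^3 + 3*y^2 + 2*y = (y + 2)*(y^2 + y) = (y + 1)*(y + 2)*(y)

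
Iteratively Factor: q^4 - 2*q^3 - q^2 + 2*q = (q)*(q^3 - 2*q^2 - q + 2) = q*(q + 1)*(q^2 - 3*q + 2) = q*(q - 1)*(q + 1)*(q - 2)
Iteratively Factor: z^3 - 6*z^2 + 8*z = (z - 4)*(z^2 - 2*z) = (z - 4)*(z - 2)*(z)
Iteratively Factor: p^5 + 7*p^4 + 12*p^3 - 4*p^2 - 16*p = (p + 2)*(p^4 + 5*p^3 + 2*p^2 - 8*p) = (p + 2)^2*(p^3 + 3*p^2 - 4*p) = (p - 1)*(p + 2)^2*(p^2 + 4*p) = (p - 1)*(p + 2)^2*(p + 4)*(p)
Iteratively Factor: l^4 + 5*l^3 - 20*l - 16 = (l + 4)*(l^3 + l^2 - 4*l - 4) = (l + 2)*(l + 4)*(l^2 - l - 2) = (l + 1)*(l + 2)*(l + 4)*(l - 2)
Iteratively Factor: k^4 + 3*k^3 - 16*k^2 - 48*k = (k - 4)*(k^3 + 7*k^2 + 12*k) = k*(k - 4)*(k^2 + 7*k + 12) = k*(k - 4)*(k + 4)*(k + 3)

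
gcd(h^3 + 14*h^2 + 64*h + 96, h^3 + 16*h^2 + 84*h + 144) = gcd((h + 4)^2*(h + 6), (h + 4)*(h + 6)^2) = h^2 + 10*h + 24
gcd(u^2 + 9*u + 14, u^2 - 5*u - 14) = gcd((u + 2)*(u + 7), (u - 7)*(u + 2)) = u + 2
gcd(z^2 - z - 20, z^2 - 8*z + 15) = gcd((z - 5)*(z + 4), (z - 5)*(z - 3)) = z - 5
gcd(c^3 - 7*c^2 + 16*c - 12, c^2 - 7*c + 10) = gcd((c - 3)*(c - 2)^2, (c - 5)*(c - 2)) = c - 2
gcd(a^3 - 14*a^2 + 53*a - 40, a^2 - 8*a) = a - 8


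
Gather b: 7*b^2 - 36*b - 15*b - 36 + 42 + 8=7*b^2 - 51*b + 14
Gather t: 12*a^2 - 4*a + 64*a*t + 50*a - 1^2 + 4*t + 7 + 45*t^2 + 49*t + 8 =12*a^2 + 46*a + 45*t^2 + t*(64*a + 53) + 14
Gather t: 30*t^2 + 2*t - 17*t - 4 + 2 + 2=30*t^2 - 15*t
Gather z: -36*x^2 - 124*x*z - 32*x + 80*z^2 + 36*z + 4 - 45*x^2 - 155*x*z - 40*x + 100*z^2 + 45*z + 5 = -81*x^2 - 72*x + 180*z^2 + z*(81 - 279*x) + 9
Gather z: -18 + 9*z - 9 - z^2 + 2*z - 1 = -z^2 + 11*z - 28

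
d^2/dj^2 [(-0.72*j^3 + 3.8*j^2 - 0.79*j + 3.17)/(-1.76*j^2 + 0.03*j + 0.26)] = (-3.5527136788005e-15*j^5 + 1.4210854715202e-14*j^4 + 5.153168*j^3 - 69.315936*j^2 + 3.465312*j - 3.432974)/(5.451776*j^6 - 0.278784*j^5 - 2.411376*j^4 + 0.082341*j^3 + 0.356226*j^2 - 0.006084*j - 0.017576)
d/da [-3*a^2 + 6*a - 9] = 6 - 6*a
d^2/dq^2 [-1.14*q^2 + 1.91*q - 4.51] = -2.28000000000000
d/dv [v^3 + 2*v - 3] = 3*v^2 + 2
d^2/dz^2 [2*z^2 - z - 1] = 4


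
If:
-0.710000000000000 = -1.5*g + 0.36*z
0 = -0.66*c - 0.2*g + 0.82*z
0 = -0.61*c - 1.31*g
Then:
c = -0.75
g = 0.35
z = -0.52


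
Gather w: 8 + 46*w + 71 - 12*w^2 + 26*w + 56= -12*w^2 + 72*w + 135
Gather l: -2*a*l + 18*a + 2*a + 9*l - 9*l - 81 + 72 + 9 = -2*a*l + 20*a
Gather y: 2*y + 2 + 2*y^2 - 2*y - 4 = 2*y^2 - 2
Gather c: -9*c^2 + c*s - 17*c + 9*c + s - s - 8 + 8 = -9*c^2 + c*(s - 8)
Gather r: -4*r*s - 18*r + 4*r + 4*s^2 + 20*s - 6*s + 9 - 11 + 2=r*(-4*s - 14) + 4*s^2 + 14*s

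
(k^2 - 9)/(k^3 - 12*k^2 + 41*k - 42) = (k + 3)/(k^2 - 9*k + 14)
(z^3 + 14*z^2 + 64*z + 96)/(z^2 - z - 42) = (z^2 + 8*z + 16)/(z - 7)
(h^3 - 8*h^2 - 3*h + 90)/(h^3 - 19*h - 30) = (h - 6)/(h + 2)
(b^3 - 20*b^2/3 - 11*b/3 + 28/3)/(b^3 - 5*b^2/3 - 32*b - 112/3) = (b - 1)/(b + 4)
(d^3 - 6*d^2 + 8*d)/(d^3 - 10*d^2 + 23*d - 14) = d*(d - 4)/(d^2 - 8*d + 7)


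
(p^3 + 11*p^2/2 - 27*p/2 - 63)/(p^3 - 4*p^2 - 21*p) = (p^2 + 5*p/2 - 21)/(p*(p - 7))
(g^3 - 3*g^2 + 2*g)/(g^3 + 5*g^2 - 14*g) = (g - 1)/(g + 7)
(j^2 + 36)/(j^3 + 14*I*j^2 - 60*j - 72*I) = (j - 6*I)/(j^2 + 8*I*j - 12)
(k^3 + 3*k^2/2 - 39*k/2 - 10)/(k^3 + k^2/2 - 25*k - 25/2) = (k - 4)/(k - 5)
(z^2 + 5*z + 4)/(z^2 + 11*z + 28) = (z + 1)/(z + 7)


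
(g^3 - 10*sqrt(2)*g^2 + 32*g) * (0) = 0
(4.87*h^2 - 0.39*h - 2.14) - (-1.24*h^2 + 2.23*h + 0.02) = 6.11*h^2 - 2.62*h - 2.16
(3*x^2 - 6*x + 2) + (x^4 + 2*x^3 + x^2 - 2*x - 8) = x^4 + 2*x^3 + 4*x^2 - 8*x - 6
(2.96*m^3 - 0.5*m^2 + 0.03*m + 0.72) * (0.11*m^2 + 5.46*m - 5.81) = 0.3256*m^5 + 16.1066*m^4 - 19.9243*m^3 + 3.148*m^2 + 3.7569*m - 4.1832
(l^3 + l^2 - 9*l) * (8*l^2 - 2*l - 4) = 8*l^5 + 6*l^4 - 78*l^3 + 14*l^2 + 36*l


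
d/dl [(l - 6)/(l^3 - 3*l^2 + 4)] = (l^3 - 3*l^2 - 3*l*(l - 6)*(l - 2) + 4)/(l^3 - 3*l^2 + 4)^2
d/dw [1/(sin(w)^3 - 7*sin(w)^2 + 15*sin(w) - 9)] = (5 - 3*sin(w))*cos(w)/((sin(w) - 3)^3*(sin(w) - 1)^2)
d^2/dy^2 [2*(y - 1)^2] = 4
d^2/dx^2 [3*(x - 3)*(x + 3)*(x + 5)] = 18*x + 30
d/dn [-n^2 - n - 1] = -2*n - 1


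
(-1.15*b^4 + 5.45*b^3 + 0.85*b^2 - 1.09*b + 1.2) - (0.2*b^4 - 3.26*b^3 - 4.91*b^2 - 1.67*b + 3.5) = -1.35*b^4 + 8.71*b^3 + 5.76*b^2 + 0.58*b - 2.3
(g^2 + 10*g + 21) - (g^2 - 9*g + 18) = 19*g + 3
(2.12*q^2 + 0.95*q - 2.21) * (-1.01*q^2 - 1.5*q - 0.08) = -2.1412*q^4 - 4.1395*q^3 + 0.6375*q^2 + 3.239*q + 0.1768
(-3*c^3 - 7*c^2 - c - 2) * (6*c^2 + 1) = -18*c^5 - 42*c^4 - 9*c^3 - 19*c^2 - c - 2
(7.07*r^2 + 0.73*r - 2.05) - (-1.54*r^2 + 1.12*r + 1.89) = 8.61*r^2 - 0.39*r - 3.94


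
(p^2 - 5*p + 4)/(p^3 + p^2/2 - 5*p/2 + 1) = 2*(p - 4)/(2*p^2 + 3*p - 2)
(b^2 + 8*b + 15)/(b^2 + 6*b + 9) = (b + 5)/(b + 3)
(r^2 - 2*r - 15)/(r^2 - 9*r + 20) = (r + 3)/(r - 4)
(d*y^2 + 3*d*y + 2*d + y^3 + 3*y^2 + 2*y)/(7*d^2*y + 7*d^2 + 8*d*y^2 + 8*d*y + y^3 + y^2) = (y + 2)/(7*d + y)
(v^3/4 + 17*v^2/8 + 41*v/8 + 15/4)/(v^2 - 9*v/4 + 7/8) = (2*v^3 + 17*v^2 + 41*v + 30)/(8*v^2 - 18*v + 7)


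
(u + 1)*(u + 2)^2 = u^3 + 5*u^2 + 8*u + 4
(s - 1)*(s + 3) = s^2 + 2*s - 3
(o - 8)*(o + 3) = o^2 - 5*o - 24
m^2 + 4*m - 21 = (m - 3)*(m + 7)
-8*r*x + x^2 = x*(-8*r + x)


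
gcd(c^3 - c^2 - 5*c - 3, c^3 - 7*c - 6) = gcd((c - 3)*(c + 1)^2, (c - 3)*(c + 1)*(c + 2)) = c^2 - 2*c - 3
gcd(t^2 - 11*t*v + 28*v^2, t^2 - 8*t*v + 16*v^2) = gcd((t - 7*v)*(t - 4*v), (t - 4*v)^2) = t - 4*v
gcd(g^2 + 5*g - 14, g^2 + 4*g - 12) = g - 2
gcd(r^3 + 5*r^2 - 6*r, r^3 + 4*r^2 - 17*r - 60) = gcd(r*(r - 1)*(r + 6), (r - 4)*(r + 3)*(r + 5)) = 1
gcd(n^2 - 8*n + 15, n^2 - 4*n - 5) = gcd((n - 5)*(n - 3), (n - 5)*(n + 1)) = n - 5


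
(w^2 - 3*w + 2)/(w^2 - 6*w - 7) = (-w^2 + 3*w - 2)/(-w^2 + 6*w + 7)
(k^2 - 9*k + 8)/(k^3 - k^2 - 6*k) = (-k^2 + 9*k - 8)/(k*(-k^2 + k + 6))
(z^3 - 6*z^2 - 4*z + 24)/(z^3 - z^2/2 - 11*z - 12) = 2*(z^2 - 8*z + 12)/(2*z^2 - 5*z - 12)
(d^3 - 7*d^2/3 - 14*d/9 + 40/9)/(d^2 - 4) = (d^2 - d/3 - 20/9)/(d + 2)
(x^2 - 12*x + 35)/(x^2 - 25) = (x - 7)/(x + 5)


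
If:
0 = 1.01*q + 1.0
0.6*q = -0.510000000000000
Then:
No Solution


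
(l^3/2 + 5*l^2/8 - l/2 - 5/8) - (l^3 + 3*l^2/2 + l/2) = -l^3/2 - 7*l^2/8 - l - 5/8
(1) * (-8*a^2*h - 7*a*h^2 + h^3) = -8*a^2*h - 7*a*h^2 + h^3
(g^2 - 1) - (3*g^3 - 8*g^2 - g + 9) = -3*g^3 + 9*g^2 + g - 10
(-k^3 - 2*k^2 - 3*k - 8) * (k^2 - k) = -k^5 - k^4 - k^3 - 5*k^2 + 8*k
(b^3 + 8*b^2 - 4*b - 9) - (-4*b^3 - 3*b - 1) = 5*b^3 + 8*b^2 - b - 8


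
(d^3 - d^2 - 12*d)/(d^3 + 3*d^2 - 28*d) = (d + 3)/(d + 7)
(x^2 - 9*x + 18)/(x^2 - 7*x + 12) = (x - 6)/(x - 4)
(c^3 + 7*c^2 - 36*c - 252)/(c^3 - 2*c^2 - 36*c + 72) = (c + 7)/(c - 2)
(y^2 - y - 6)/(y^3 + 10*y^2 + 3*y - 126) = (y + 2)/(y^2 + 13*y + 42)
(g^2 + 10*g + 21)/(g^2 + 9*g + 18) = (g + 7)/(g + 6)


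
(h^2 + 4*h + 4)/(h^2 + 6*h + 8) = (h + 2)/(h + 4)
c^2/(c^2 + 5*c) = c/(c + 5)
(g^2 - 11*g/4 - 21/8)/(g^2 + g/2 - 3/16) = 2*(2*g - 7)/(4*g - 1)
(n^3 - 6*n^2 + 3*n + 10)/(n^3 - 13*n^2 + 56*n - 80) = (n^2 - n - 2)/(n^2 - 8*n + 16)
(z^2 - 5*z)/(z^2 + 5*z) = (z - 5)/(z + 5)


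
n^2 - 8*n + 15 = (n - 5)*(n - 3)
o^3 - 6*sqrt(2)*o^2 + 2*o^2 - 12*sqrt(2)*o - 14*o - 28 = (o + 2)*(o - 7*sqrt(2))*(o + sqrt(2))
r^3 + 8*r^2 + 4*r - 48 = (r - 2)*(r + 4)*(r + 6)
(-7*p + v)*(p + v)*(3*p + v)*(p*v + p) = -21*p^4*v - 21*p^4 - 25*p^3*v^2 - 25*p^3*v - 3*p^2*v^3 - 3*p^2*v^2 + p*v^4 + p*v^3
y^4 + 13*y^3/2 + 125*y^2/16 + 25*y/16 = y*(y + 1/4)*(y + 5/4)*(y + 5)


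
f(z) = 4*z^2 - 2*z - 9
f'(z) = 8*z - 2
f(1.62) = -1.74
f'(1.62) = 10.96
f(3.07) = 22.56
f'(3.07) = 22.56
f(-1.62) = 4.74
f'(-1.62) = -14.96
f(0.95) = -7.29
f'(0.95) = 5.60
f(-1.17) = -1.18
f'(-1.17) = -11.36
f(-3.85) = 57.99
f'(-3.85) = -32.80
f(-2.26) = 15.95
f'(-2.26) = -20.08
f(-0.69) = -5.72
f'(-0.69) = -7.52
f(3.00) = 21.00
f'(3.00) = 22.00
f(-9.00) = 333.00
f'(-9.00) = -74.00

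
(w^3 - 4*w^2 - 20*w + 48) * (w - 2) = w^4 - 6*w^3 - 12*w^2 + 88*w - 96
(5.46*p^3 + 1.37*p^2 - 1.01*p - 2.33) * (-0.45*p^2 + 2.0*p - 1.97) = -2.457*p^5 + 10.3035*p^4 - 7.5617*p^3 - 3.6704*p^2 - 2.6703*p + 4.5901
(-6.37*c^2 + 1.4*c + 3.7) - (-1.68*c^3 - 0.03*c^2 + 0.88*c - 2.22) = 1.68*c^3 - 6.34*c^2 + 0.52*c + 5.92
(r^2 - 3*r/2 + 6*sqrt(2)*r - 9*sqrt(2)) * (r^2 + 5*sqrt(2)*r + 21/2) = r^4 - 3*r^3/2 + 11*sqrt(2)*r^3 - 33*sqrt(2)*r^2/2 + 141*r^2/2 - 423*r/4 + 63*sqrt(2)*r - 189*sqrt(2)/2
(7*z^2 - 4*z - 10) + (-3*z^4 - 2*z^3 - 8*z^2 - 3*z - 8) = -3*z^4 - 2*z^3 - z^2 - 7*z - 18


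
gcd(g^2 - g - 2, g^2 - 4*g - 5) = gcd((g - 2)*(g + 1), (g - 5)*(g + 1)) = g + 1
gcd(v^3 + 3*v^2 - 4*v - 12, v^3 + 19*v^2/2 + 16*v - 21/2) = v + 3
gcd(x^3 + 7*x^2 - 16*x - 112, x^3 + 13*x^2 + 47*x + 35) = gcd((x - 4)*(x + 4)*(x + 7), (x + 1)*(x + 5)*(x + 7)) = x + 7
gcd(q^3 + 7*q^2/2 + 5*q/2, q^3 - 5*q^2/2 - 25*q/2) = q^2 + 5*q/2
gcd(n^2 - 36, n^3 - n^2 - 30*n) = n - 6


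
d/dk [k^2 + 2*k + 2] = 2*k + 2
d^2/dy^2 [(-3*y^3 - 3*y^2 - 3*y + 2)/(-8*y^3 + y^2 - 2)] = 2*(216*y^6 + 576*y^5 - 1128*y^4 - 199*y^3 - 276*y^2 + 150*y + 8)/(512*y^9 - 192*y^8 + 24*y^7 + 383*y^6 - 96*y^5 + 6*y^4 + 96*y^3 - 12*y^2 + 8)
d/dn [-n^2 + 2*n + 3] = 2 - 2*n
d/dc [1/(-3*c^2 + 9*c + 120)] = (2*c - 3)/(3*(-c^2 + 3*c + 40)^2)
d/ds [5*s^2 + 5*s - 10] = 10*s + 5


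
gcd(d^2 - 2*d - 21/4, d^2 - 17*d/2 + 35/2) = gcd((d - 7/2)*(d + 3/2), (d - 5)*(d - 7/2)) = d - 7/2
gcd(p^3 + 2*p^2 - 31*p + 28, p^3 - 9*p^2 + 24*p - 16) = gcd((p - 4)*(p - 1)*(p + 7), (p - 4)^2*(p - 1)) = p^2 - 5*p + 4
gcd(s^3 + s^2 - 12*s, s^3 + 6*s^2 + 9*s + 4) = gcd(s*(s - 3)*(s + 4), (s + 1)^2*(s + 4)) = s + 4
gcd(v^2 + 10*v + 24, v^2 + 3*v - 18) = v + 6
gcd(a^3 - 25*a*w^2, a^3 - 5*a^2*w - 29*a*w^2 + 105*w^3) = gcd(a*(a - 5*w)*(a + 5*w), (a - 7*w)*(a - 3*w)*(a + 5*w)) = a + 5*w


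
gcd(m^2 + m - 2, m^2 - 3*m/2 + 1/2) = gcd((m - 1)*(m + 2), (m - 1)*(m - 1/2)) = m - 1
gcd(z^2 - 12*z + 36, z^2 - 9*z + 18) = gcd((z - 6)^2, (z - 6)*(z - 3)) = z - 6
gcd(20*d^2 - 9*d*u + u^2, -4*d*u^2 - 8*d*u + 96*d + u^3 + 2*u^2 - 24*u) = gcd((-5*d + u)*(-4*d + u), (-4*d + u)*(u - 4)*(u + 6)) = -4*d + u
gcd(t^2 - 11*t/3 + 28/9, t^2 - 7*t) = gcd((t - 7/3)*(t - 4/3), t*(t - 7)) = 1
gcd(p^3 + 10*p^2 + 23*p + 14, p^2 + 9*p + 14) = p^2 + 9*p + 14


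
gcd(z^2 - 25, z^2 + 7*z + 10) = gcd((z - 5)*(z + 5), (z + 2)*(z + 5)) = z + 5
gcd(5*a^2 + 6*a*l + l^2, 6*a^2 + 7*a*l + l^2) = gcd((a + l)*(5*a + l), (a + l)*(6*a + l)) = a + l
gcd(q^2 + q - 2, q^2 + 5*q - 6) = q - 1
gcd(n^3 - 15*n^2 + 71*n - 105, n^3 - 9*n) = n - 3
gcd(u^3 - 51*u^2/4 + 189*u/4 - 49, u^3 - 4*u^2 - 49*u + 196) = u^2 - 11*u + 28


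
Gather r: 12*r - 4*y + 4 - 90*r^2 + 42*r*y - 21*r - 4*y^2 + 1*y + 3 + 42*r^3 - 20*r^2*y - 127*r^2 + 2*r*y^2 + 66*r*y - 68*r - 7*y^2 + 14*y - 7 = 42*r^3 + r^2*(-20*y - 217) + r*(2*y^2 + 108*y - 77) - 11*y^2 + 11*y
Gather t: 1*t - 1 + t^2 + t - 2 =t^2 + 2*t - 3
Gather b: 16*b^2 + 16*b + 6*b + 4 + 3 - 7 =16*b^2 + 22*b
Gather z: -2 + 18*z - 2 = 18*z - 4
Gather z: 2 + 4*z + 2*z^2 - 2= 2*z^2 + 4*z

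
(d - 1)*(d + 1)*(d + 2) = d^3 + 2*d^2 - d - 2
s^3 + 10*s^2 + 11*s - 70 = (s - 2)*(s + 5)*(s + 7)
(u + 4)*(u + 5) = u^2 + 9*u + 20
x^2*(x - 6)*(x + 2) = x^4 - 4*x^3 - 12*x^2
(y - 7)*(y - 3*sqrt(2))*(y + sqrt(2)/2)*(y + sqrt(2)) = y^4 - 7*y^3 - 3*sqrt(2)*y^3/2 - 8*y^2 + 21*sqrt(2)*y^2/2 - 3*sqrt(2)*y + 56*y + 21*sqrt(2)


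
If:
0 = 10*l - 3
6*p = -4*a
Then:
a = -3*p/2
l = 3/10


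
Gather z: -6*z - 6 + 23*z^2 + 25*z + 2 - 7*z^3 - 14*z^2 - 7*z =-7*z^3 + 9*z^2 + 12*z - 4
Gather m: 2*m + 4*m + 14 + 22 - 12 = 6*m + 24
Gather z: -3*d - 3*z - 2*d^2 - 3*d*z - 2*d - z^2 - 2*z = -2*d^2 - 5*d - z^2 + z*(-3*d - 5)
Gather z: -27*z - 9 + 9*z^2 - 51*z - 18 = 9*z^2 - 78*z - 27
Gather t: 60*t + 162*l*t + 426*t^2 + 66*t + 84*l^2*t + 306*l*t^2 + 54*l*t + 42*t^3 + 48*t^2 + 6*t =42*t^3 + t^2*(306*l + 474) + t*(84*l^2 + 216*l + 132)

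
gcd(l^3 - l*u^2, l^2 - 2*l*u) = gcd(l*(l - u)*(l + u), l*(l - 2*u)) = l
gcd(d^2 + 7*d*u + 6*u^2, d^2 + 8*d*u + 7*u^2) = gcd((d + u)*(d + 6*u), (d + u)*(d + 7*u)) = d + u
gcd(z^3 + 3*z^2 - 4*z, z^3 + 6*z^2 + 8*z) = z^2 + 4*z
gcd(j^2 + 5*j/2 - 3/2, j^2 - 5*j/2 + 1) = j - 1/2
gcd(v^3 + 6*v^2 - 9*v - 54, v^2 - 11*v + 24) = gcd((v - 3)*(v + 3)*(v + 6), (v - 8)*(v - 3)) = v - 3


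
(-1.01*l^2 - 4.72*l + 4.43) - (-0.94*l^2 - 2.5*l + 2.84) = -0.0700000000000001*l^2 - 2.22*l + 1.59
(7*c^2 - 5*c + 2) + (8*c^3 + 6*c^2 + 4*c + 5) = 8*c^3 + 13*c^2 - c + 7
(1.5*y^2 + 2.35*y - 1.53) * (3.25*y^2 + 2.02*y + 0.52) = 4.875*y^4 + 10.6675*y^3 + 0.5545*y^2 - 1.8686*y - 0.7956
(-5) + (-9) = -14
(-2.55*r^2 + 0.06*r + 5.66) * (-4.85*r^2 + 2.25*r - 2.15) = 12.3675*r^4 - 6.0285*r^3 - 21.8335*r^2 + 12.606*r - 12.169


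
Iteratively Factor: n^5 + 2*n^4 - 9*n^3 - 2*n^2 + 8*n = (n - 2)*(n^4 + 4*n^3 - n^2 - 4*n) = n*(n - 2)*(n^3 + 4*n^2 - n - 4) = n*(n - 2)*(n + 1)*(n^2 + 3*n - 4) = n*(n - 2)*(n - 1)*(n + 1)*(n + 4)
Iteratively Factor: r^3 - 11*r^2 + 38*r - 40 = (r - 4)*(r^2 - 7*r + 10) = (r - 5)*(r - 4)*(r - 2)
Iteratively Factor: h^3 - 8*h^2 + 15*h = (h)*(h^2 - 8*h + 15) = h*(h - 3)*(h - 5)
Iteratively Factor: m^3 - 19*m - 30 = (m + 2)*(m^2 - 2*m - 15) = (m + 2)*(m + 3)*(m - 5)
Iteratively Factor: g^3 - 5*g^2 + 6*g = (g - 3)*(g^2 - 2*g) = g*(g - 3)*(g - 2)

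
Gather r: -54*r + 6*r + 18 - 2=16 - 48*r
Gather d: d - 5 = d - 5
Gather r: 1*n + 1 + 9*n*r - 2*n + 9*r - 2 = -n + r*(9*n + 9) - 1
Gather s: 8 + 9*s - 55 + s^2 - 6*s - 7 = s^2 + 3*s - 54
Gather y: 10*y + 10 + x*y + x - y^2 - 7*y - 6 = x - y^2 + y*(x + 3) + 4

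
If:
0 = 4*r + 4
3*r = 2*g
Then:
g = -3/2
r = -1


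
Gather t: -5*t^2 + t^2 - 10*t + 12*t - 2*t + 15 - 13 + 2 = 4 - 4*t^2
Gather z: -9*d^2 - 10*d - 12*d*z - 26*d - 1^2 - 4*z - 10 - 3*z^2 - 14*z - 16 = -9*d^2 - 36*d - 3*z^2 + z*(-12*d - 18) - 27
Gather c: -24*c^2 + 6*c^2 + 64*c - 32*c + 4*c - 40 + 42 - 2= -18*c^2 + 36*c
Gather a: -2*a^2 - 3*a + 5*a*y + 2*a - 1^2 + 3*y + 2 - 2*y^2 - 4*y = -2*a^2 + a*(5*y - 1) - 2*y^2 - y + 1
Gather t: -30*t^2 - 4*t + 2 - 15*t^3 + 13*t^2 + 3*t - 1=-15*t^3 - 17*t^2 - t + 1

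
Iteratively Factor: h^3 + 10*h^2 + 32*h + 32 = (h + 2)*(h^2 + 8*h + 16) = (h + 2)*(h + 4)*(h + 4)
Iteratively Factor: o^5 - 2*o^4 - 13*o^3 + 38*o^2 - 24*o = (o)*(o^4 - 2*o^3 - 13*o^2 + 38*o - 24) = o*(o - 3)*(o^3 + o^2 - 10*o + 8) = o*(o - 3)*(o - 1)*(o^2 + 2*o - 8) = o*(o - 3)*(o - 2)*(o - 1)*(o + 4)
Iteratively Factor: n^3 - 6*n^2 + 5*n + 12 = (n + 1)*(n^2 - 7*n + 12) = (n - 3)*(n + 1)*(n - 4)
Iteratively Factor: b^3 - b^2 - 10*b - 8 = (b + 2)*(b^2 - 3*b - 4) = (b + 1)*(b + 2)*(b - 4)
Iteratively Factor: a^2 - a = (a)*(a - 1)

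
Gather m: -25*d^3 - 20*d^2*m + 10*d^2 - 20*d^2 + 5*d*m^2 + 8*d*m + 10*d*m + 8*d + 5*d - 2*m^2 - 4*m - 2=-25*d^3 - 10*d^2 + 13*d + m^2*(5*d - 2) + m*(-20*d^2 + 18*d - 4) - 2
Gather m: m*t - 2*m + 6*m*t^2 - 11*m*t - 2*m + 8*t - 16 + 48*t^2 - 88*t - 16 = m*(6*t^2 - 10*t - 4) + 48*t^2 - 80*t - 32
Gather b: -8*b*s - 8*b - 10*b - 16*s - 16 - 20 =b*(-8*s - 18) - 16*s - 36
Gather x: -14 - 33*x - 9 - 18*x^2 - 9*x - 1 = -18*x^2 - 42*x - 24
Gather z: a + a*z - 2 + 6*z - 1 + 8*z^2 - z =a + 8*z^2 + z*(a + 5) - 3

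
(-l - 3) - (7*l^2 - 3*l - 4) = -7*l^2 + 2*l + 1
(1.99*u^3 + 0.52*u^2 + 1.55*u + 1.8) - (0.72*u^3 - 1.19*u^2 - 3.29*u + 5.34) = 1.27*u^3 + 1.71*u^2 + 4.84*u - 3.54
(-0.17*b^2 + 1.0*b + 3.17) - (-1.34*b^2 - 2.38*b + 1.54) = 1.17*b^2 + 3.38*b + 1.63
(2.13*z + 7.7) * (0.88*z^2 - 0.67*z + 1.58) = 1.8744*z^3 + 5.3489*z^2 - 1.7936*z + 12.166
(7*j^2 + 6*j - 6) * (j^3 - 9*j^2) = 7*j^5 - 57*j^4 - 60*j^3 + 54*j^2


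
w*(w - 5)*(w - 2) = w^3 - 7*w^2 + 10*w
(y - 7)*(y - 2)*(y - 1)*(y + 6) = y^4 - 4*y^3 - 37*y^2 + 124*y - 84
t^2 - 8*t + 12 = (t - 6)*(t - 2)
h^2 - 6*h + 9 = (h - 3)^2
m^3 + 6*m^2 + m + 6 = (m + 6)*(m - I)*(m + I)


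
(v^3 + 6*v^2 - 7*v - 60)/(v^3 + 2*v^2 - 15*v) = (v + 4)/v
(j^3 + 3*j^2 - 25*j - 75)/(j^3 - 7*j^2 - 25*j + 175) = (j + 3)/(j - 7)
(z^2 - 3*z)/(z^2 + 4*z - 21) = z/(z + 7)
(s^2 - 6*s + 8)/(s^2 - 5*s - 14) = (-s^2 + 6*s - 8)/(-s^2 + 5*s + 14)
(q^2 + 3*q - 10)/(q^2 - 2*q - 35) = (q - 2)/(q - 7)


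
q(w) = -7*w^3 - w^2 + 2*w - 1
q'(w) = -21*w^2 - 2*w + 2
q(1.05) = -8.11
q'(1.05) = -23.25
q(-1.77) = 31.14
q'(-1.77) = -60.25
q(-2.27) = 71.19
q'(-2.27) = -101.67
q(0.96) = -6.19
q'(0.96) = -19.27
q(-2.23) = 67.19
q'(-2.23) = -97.97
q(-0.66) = -0.74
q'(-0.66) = -5.83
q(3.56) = -322.38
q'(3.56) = -271.27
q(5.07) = -928.83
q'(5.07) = -547.94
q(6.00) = -1537.00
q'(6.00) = -766.00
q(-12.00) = 11927.00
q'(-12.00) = -2998.00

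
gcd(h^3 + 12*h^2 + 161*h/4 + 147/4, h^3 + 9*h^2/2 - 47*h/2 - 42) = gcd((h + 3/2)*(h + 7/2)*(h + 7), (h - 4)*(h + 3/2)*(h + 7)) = h^2 + 17*h/2 + 21/2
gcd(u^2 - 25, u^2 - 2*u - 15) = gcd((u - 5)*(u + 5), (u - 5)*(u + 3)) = u - 5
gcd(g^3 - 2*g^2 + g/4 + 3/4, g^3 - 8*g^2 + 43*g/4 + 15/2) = g + 1/2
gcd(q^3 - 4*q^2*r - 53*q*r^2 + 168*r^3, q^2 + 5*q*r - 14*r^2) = q + 7*r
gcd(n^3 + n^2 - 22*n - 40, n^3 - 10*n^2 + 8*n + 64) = n + 2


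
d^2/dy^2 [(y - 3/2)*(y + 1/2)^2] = 6*y - 1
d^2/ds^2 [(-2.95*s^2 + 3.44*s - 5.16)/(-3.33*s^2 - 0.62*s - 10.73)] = (-88.472772*s^3 - 289.124586*s^2 + 801.405792*s + 360.278118)/(36.926037*s^6 + 20.625354*s^5 + 360.791847*s^4 + 133.157276*s^3 + 1162.551507*s^2 + 214.147194*s + 1235.376017)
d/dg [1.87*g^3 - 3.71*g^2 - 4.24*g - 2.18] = 5.61*g^2 - 7.42*g - 4.24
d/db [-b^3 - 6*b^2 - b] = -3*b^2 - 12*b - 1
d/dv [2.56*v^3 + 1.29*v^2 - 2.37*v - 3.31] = 7.68*v^2 + 2.58*v - 2.37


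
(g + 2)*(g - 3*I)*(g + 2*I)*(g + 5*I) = g^4 + 2*g^3 + 4*I*g^3 + 11*g^2 + 8*I*g^2 + 22*g + 30*I*g + 60*I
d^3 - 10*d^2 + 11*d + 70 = (d - 7)*(d - 5)*(d + 2)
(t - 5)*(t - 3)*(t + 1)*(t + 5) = t^4 - 2*t^3 - 28*t^2 + 50*t + 75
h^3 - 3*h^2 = h^2*(h - 3)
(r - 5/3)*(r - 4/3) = r^2 - 3*r + 20/9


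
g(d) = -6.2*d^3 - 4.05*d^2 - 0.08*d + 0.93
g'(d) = -18.6*d^2 - 8.1*d - 0.08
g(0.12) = 0.85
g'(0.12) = -1.32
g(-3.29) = 178.15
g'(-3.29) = -174.76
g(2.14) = -78.55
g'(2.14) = -102.59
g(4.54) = -663.09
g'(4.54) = -420.23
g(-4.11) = 363.29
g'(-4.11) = -280.98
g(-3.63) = 244.41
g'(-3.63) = -215.77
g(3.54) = -325.15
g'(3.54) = -261.84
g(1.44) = -26.10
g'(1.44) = -50.31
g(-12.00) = 10132.29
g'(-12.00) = -2581.28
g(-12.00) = 10132.29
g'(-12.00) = -2581.28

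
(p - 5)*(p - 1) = p^2 - 6*p + 5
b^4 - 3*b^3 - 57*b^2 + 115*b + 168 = (b - 8)*(b - 3)*(b + 1)*(b + 7)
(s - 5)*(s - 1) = s^2 - 6*s + 5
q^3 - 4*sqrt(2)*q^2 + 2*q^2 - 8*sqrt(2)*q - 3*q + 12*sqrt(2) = (q - 1)*(q + 3)*(q - 4*sqrt(2))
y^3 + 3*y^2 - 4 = (y - 1)*(y + 2)^2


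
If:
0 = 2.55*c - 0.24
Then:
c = 0.09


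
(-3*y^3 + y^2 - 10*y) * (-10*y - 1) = 30*y^4 - 7*y^3 + 99*y^2 + 10*y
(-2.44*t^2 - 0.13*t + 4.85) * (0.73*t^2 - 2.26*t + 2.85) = -1.7812*t^4 + 5.4195*t^3 - 3.1197*t^2 - 11.3315*t + 13.8225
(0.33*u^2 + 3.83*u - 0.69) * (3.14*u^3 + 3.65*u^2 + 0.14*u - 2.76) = 1.0362*u^5 + 13.2307*u^4 + 11.8591*u^3 - 2.8931*u^2 - 10.6674*u + 1.9044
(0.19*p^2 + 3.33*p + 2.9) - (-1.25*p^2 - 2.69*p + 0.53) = 1.44*p^2 + 6.02*p + 2.37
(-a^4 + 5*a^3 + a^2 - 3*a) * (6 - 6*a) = 6*a^5 - 36*a^4 + 24*a^3 + 24*a^2 - 18*a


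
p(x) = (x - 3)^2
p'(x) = 2*x - 6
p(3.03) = 0.00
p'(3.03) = 0.06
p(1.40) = 2.56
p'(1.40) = -3.20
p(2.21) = 0.62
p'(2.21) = -1.58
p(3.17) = 0.03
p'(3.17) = 0.34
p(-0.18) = 10.11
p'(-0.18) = -6.36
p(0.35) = 7.02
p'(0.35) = -5.30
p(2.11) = 0.79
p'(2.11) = -1.78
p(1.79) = 1.46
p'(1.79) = -2.42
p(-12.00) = 225.00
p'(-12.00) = -30.00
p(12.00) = 81.00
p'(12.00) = 18.00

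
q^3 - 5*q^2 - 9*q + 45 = (q - 5)*(q - 3)*(q + 3)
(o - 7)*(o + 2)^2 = o^3 - 3*o^2 - 24*o - 28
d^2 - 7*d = d*(d - 7)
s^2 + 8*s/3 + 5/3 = (s + 1)*(s + 5/3)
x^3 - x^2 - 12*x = x*(x - 4)*(x + 3)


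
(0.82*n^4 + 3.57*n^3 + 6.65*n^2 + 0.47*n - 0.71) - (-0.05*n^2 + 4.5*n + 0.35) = 0.82*n^4 + 3.57*n^3 + 6.7*n^2 - 4.03*n - 1.06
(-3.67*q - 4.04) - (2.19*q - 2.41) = -5.86*q - 1.63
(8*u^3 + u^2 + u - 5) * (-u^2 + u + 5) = -8*u^5 + 7*u^4 + 40*u^3 + 11*u^2 - 25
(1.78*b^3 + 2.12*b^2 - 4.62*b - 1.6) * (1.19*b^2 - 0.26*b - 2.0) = 2.1182*b^5 + 2.06*b^4 - 9.609*b^3 - 4.9428*b^2 + 9.656*b + 3.2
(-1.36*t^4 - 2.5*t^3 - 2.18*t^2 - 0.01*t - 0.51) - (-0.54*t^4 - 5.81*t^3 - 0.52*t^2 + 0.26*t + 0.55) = -0.82*t^4 + 3.31*t^3 - 1.66*t^2 - 0.27*t - 1.06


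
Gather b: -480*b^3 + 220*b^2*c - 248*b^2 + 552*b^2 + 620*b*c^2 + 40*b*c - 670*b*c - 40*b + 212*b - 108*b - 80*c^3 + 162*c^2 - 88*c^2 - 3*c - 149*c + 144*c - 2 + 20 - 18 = -480*b^3 + b^2*(220*c + 304) + b*(620*c^2 - 630*c + 64) - 80*c^3 + 74*c^2 - 8*c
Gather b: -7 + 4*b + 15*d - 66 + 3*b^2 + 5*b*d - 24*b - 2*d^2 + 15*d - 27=3*b^2 + b*(5*d - 20) - 2*d^2 + 30*d - 100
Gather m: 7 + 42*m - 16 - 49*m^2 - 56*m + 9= -49*m^2 - 14*m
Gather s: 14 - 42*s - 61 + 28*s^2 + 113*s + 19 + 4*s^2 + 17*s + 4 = 32*s^2 + 88*s - 24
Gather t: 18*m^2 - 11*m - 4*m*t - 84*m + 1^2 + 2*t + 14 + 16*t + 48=18*m^2 - 95*m + t*(18 - 4*m) + 63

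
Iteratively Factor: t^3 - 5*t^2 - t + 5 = (t - 1)*(t^2 - 4*t - 5) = (t - 1)*(t + 1)*(t - 5)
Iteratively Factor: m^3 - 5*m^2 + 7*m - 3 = (m - 1)*(m^2 - 4*m + 3) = (m - 1)^2*(m - 3)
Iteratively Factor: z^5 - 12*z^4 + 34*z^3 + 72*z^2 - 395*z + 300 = (z + 3)*(z^4 - 15*z^3 + 79*z^2 - 165*z + 100) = (z - 1)*(z + 3)*(z^3 - 14*z^2 + 65*z - 100) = (z - 5)*(z - 1)*(z + 3)*(z^2 - 9*z + 20) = (z - 5)*(z - 4)*(z - 1)*(z + 3)*(z - 5)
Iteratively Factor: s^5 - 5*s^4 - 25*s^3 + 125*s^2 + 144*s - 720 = (s - 3)*(s^4 - 2*s^3 - 31*s^2 + 32*s + 240) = (s - 3)*(s + 3)*(s^3 - 5*s^2 - 16*s + 80) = (s - 5)*(s - 3)*(s + 3)*(s^2 - 16) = (s - 5)*(s - 3)*(s + 3)*(s + 4)*(s - 4)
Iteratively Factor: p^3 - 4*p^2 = (p)*(p^2 - 4*p) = p*(p - 4)*(p)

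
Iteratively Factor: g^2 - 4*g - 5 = (g + 1)*(g - 5)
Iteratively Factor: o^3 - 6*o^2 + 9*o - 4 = (o - 1)*(o^2 - 5*o + 4) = (o - 1)^2*(o - 4)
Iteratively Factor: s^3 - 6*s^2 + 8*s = (s - 2)*(s^2 - 4*s) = s*(s - 2)*(s - 4)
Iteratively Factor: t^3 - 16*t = (t)*(t^2 - 16) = t*(t - 4)*(t + 4)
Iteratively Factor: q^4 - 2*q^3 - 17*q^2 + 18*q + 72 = (q - 4)*(q^3 + 2*q^2 - 9*q - 18) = (q - 4)*(q + 3)*(q^2 - q - 6) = (q - 4)*(q - 3)*(q + 3)*(q + 2)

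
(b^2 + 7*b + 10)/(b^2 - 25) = (b + 2)/(b - 5)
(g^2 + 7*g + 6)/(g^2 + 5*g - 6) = (g + 1)/(g - 1)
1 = 1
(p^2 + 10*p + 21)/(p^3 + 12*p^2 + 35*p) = (p + 3)/(p*(p + 5))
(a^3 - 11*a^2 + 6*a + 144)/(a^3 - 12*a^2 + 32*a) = (a^2 - 3*a - 18)/(a*(a - 4))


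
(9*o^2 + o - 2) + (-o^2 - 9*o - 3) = 8*o^2 - 8*o - 5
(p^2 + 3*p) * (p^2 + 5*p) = p^4 + 8*p^3 + 15*p^2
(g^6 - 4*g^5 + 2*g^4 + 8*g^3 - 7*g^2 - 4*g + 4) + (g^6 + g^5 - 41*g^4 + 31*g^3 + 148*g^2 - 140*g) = 2*g^6 - 3*g^5 - 39*g^4 + 39*g^3 + 141*g^2 - 144*g + 4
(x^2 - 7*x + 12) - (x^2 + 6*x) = 12 - 13*x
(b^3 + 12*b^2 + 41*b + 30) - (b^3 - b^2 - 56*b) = 13*b^2 + 97*b + 30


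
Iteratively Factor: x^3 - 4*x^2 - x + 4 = (x - 1)*(x^2 - 3*x - 4) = (x - 1)*(x + 1)*(x - 4)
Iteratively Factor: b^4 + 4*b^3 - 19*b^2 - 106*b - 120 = (b + 2)*(b^3 + 2*b^2 - 23*b - 60) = (b + 2)*(b + 4)*(b^2 - 2*b - 15) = (b - 5)*(b + 2)*(b + 4)*(b + 3)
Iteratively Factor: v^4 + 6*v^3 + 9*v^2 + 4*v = (v + 4)*(v^3 + 2*v^2 + v) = v*(v + 4)*(v^2 + 2*v + 1) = v*(v + 1)*(v + 4)*(v + 1)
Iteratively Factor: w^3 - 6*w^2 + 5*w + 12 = (w - 3)*(w^2 - 3*w - 4) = (w - 3)*(w + 1)*(w - 4)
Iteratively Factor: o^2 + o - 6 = (o - 2)*(o + 3)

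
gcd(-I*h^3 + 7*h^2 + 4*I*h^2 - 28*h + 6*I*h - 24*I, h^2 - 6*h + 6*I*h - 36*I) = h + 6*I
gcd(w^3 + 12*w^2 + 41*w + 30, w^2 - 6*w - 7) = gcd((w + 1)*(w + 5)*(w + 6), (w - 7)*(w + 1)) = w + 1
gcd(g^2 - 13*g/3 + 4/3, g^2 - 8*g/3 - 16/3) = g - 4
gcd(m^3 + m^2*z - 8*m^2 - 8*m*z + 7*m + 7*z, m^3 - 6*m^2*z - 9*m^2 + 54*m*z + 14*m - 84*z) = m - 7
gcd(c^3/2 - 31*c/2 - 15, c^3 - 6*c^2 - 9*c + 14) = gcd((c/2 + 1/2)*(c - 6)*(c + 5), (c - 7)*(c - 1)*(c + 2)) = 1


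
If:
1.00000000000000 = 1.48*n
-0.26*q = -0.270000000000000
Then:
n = 0.68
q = 1.04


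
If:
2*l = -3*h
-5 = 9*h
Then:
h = -5/9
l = 5/6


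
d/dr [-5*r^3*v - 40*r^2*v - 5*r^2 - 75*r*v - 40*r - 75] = -15*r^2*v - 80*r*v - 10*r - 75*v - 40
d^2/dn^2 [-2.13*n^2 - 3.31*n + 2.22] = -4.26000000000000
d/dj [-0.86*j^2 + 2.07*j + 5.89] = 2.07 - 1.72*j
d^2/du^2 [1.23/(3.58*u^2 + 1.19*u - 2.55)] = (-31.528344*u^2 - 10.480092*u + 1.23*(7.16*u + 1.19)*(14.32*u + 2.38) + 22.45734)/(3.58*u^2 + 1.19*u - 2.55)^3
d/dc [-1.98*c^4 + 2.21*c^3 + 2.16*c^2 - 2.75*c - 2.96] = -7.92*c^3 + 6.63*c^2 + 4.32*c - 2.75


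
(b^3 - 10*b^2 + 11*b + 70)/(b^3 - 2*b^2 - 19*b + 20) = (b^2 - 5*b - 14)/(b^2 + 3*b - 4)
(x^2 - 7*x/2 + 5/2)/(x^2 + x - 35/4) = 2*(x - 1)/(2*x + 7)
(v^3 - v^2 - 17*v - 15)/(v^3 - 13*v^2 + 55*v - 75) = (v^2 + 4*v + 3)/(v^2 - 8*v + 15)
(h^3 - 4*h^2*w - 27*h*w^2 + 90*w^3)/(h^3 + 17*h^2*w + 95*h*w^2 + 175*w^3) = (h^2 - 9*h*w + 18*w^2)/(h^2 + 12*h*w + 35*w^2)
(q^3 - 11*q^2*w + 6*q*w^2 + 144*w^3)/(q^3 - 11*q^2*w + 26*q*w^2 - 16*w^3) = (q^2 - 3*q*w - 18*w^2)/(q^2 - 3*q*w + 2*w^2)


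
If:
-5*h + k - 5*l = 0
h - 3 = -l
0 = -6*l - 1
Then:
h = 19/6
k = 15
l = -1/6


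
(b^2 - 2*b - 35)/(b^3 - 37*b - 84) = (b + 5)/(b^2 + 7*b + 12)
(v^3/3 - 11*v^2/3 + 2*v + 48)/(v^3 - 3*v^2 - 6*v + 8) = (v^3 - 11*v^2 + 6*v + 144)/(3*(v^3 - 3*v^2 - 6*v + 8))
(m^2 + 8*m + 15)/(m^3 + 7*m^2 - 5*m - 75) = (m + 3)/(m^2 + 2*m - 15)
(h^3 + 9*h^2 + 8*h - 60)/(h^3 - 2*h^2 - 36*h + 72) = (h + 5)/(h - 6)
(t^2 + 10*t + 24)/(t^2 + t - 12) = (t + 6)/(t - 3)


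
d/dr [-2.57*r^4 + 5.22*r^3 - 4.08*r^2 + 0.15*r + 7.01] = -10.28*r^3 + 15.66*r^2 - 8.16*r + 0.15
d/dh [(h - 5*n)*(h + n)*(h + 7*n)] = 3*h^2 + 6*h*n - 33*n^2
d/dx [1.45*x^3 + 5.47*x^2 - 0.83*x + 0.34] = 4.35*x^2 + 10.94*x - 0.83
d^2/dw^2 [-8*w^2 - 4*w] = -16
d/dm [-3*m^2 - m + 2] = -6*m - 1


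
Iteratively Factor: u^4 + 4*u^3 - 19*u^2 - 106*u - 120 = (u - 5)*(u^3 + 9*u^2 + 26*u + 24) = (u - 5)*(u + 3)*(u^2 + 6*u + 8) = (u - 5)*(u + 2)*(u + 3)*(u + 4)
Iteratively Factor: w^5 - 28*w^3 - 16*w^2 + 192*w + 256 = (w - 4)*(w^4 + 4*w^3 - 12*w^2 - 64*w - 64) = (w - 4)^2*(w^3 + 8*w^2 + 20*w + 16) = (w - 4)^2*(w + 4)*(w^2 + 4*w + 4) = (w - 4)^2*(w + 2)*(w + 4)*(w + 2)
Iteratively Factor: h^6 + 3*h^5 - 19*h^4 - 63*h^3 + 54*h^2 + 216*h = (h)*(h^5 + 3*h^4 - 19*h^3 - 63*h^2 + 54*h + 216) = h*(h - 2)*(h^4 + 5*h^3 - 9*h^2 - 81*h - 108) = h*(h - 2)*(h + 3)*(h^3 + 2*h^2 - 15*h - 36) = h*(h - 2)*(h + 3)^2*(h^2 - h - 12) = h*(h - 2)*(h + 3)^3*(h - 4)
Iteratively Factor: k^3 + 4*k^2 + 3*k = (k + 1)*(k^2 + 3*k) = (k + 1)*(k + 3)*(k)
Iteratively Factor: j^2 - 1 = (j - 1)*(j + 1)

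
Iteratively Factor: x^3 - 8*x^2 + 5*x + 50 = (x - 5)*(x^2 - 3*x - 10) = (x - 5)^2*(x + 2)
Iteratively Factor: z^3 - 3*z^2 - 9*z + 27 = (z - 3)*(z^2 - 9) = (z - 3)^2*(z + 3)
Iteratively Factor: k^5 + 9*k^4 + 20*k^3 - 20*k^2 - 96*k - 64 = (k + 4)*(k^4 + 5*k^3 - 20*k - 16) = (k + 2)*(k + 4)*(k^3 + 3*k^2 - 6*k - 8) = (k - 2)*(k + 2)*(k + 4)*(k^2 + 5*k + 4) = (k - 2)*(k + 2)*(k + 4)^2*(k + 1)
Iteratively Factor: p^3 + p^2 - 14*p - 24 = (p - 4)*(p^2 + 5*p + 6) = (p - 4)*(p + 3)*(p + 2)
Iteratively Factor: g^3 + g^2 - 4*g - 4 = (g - 2)*(g^2 + 3*g + 2) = (g - 2)*(g + 2)*(g + 1)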